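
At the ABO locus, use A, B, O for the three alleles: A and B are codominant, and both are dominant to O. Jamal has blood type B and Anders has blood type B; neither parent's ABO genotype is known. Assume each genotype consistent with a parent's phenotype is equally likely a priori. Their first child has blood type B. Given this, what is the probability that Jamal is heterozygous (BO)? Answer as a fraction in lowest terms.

7/15

Possible genotypes: Jamal ∈ {BB, BO}; Anders ∈ {BB, BO}.
Weight each parental genotype pair by prior × P(type-B child):
  BB × BB: posterior weight 4/15.
  BB × BO: posterior weight 4/15.
  BO × BB: posterior weight 4/15.
  BO × BO: posterior weight 1/5.
Sum the posterior weight over pairs where Jamal is BO: 7/15.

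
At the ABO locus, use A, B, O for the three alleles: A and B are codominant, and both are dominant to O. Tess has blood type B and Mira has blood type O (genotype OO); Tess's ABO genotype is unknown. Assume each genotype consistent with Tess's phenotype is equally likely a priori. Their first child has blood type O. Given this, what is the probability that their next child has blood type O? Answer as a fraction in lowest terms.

1/2

Possible genotypes: Tess ∈ {BB, BO}; Mira ∈ {OO}.
Weight each parental genotype pair by prior × P(type-O child):
  BO × OO: posterior weight 1; P(next child type O) = 1/2.
Weighted sum = 1/2.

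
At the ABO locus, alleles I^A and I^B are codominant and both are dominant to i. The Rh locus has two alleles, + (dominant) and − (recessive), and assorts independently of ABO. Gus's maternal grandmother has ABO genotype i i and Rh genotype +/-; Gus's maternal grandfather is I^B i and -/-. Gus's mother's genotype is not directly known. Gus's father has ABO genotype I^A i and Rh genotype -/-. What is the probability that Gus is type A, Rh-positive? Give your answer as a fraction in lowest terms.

3/32

Gus's mother's ABO genotype from i i × I^B i: 1/2 I^B i, 1/2 i i.
Crossing each possibility with the father I^A i and summing P(type A): 1/2·1/4 + 1/2·1/2 = 3/8.
Similarly for Rh via the mother's Rh distribution: P(Rh+) = 1/4.
Independent loci: 3/8 × 1/4 = 3/32.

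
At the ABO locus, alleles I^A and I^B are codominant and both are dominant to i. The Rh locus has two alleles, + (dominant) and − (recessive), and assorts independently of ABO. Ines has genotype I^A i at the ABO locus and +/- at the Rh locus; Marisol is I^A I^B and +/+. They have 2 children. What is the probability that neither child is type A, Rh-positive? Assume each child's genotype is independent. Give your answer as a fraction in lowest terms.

ABO cross I^A i × I^A I^B → 1/2 A, 1/4 B, 1/4 AB.
Rh cross +/- × +/+ → 1 Rh+; so P(type A, Rh-positive) = 1/2 × 1 = 1/2 per child.
P(not type A, Rh-positive) = 1/2 for one child; (1/2)^2 = 1/4.

1/4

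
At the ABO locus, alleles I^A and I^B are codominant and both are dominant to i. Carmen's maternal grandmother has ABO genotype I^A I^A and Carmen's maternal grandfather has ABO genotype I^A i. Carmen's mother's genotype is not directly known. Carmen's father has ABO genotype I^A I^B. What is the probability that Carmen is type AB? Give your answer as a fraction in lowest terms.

Carmen's mother's ABO genotype from I^A I^A × I^A i: 1/2 I^A I^A, 1/2 I^A i.
Crossing each possibility with the father I^A I^B and summing P(type AB): 1/2·1/2 + 1/2·1/4 = 3/8.

3/8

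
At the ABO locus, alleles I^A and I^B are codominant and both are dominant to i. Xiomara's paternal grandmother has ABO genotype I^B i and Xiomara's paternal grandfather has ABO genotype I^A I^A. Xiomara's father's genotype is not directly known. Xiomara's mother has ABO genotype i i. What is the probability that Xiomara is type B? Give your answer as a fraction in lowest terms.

Xiomara's father's ABO genotype from I^B i × I^A I^A: 1/2 I^A I^B, 1/2 I^A i.
Crossing each possibility with the mother i i and summing P(type B): 1/2·1/2 + 1/2·0 = 1/4.

1/4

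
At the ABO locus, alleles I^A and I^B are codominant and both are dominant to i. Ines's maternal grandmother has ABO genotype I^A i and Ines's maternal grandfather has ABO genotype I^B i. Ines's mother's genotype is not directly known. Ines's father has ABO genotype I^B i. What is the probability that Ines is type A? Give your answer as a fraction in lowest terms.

Ines's mother's ABO genotype from I^A i × I^B i: 1/4 I^A I^B, 1/4 I^A i, 1/4 I^B i, 1/4 i i.
Crossing each possibility with the father I^B i and summing P(type A): 1/4·1/4 + 1/4·1/4 + 1/4·0 + 1/4·0 = 1/8.

1/8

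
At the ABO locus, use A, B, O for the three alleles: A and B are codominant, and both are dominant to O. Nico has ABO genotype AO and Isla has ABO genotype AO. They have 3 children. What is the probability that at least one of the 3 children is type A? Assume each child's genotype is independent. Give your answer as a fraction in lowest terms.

ABO cross AO × AO → 1/4 O, 3/4 A.
So P(type A) = 3/4 per child.
P(none) = (1/4)^3 = 1/64; P(at least one) = 1 − 1/64 = 63/64.

63/64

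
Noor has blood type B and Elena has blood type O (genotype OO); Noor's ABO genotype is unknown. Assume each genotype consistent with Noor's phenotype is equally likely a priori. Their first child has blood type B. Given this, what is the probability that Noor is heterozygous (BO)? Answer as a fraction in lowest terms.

1/3

Possible genotypes: Noor ∈ {BB, BO}; Elena ∈ {OO}.
Weight each parental genotype pair by prior × P(type-B child):
  BB × OO: posterior weight 2/3.
  BO × OO: posterior weight 1/3.
Sum the posterior weight over pairs where Noor is BO: 1/3.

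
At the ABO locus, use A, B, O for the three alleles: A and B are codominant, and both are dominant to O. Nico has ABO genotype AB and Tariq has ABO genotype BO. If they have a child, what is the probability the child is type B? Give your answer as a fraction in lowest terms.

1/2

ABO cross AB × BO → offspring phenotypes: 1/4 A, 1/2 B, 1/4 AB.
So P(type B) = 1/2.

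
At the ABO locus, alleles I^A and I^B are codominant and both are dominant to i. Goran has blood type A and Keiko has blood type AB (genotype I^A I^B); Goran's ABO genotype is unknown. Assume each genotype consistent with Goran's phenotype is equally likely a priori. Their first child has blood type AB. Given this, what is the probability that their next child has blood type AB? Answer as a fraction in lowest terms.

5/12

Possible genotypes: Goran ∈ {I^A I^A, I^A i}; Keiko ∈ {I^A I^B}.
Weight each parental genotype pair by prior × P(type-AB child):
  I^A I^A × I^A I^B: posterior weight 2/3; P(next child type AB) = 1/2.
  I^A i × I^A I^B: posterior weight 1/3; P(next child type AB) = 1/4.
Weighted sum = 5/12.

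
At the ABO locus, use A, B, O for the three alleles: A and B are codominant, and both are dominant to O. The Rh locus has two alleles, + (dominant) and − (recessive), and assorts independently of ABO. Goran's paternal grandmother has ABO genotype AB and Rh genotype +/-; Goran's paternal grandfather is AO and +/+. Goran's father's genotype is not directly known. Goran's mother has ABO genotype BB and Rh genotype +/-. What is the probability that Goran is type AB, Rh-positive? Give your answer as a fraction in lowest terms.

Goran's father's ABO genotype from AB × AO: 1/4 AA, 1/4 AB, 1/4 AO, 1/4 BO.
Crossing each possibility with the mother BB and summing P(type AB): 1/4·1 + 1/4·1/2 + 1/4·1/2 + 1/4·0 = 1/2.
Similarly for Rh via the father's Rh distribution: P(Rh+) = 7/8.
Independent loci: 1/2 × 7/8 = 7/16.

7/16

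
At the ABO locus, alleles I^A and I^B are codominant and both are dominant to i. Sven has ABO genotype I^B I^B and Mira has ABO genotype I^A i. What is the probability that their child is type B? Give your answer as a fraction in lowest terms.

1/2

ABO cross I^B I^B × I^A i → offspring phenotypes: 1/2 B, 1/2 AB.
So P(type B) = 1/2.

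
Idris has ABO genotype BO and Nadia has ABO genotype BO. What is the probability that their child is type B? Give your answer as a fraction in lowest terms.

ABO cross BO × BO → offspring phenotypes: 1/4 O, 3/4 B.
So P(type B) = 3/4.

3/4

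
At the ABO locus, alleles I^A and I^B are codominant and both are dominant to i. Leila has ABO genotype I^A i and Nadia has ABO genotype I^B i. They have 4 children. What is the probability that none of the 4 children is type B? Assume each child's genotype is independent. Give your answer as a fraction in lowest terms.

ABO cross I^A i × I^B i → 1/4 O, 1/4 A, 1/4 B, 1/4 AB.
So P(type B) = 1/4 per child.
P(not type B) = 3/4 for one child; (3/4)^4 = 81/256.

81/256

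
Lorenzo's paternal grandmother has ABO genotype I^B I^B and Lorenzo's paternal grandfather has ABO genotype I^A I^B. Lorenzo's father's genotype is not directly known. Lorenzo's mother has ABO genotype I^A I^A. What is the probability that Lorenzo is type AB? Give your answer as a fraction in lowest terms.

3/4

Lorenzo's father's ABO genotype from I^B I^B × I^A I^B: 1/2 I^A I^B, 1/2 I^B I^B.
Crossing each possibility with the mother I^A I^A and summing P(type AB): 1/2·1/2 + 1/2·1 = 3/4.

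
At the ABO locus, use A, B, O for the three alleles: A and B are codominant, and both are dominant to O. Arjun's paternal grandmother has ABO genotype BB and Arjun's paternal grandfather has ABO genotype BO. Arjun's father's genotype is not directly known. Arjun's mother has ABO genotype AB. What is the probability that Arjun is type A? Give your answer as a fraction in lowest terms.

1/8

Arjun's father's ABO genotype from BB × BO: 1/2 BB, 1/2 BO.
Crossing each possibility with the mother AB and summing P(type A): 1/2·0 + 1/2·1/4 = 1/8.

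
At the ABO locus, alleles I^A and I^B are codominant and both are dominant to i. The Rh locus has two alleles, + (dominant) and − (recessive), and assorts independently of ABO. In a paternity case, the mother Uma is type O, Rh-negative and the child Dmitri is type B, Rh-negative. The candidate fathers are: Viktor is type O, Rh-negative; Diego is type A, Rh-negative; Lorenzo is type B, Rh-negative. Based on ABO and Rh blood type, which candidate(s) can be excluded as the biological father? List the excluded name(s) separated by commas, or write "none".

A candidate is excluded only if no genotype consistent with his phenotype could produce a type B, Rh-negative child with a type O, Rh-negative mother.
Viktor (type O, Rh-): no genotype consistent with that phenotype can produce a type-B Rh- child with a type-O mother.
Diego (type A, Rh-): no genotype consistent with that phenotype can produce a type-B Rh- child with a type-O mother.

Viktor, Diego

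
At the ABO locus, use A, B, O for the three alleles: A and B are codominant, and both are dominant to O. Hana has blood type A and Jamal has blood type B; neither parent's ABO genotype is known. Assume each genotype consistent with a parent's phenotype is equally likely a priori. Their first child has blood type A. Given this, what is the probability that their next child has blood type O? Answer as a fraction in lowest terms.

Possible genotypes: Hana ∈ {AA, AO}; Jamal ∈ {BB, BO}.
Weight each parental genotype pair by prior × P(type-A child):
  AA × BO: posterior weight 2/3; P(next child type O) = 0.
  AO × BO: posterior weight 1/3; P(next child type O) = 1/4.
Weighted sum = 1/12.

1/12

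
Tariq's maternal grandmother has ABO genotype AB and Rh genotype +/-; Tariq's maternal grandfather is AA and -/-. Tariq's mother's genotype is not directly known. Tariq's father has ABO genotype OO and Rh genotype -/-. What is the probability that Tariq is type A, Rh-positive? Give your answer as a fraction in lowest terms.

Tariq's mother's ABO genotype from AB × AA: 1/2 AA, 1/2 AB.
Crossing each possibility with the father OO and summing P(type A): 1/2·1 + 1/2·1/2 = 3/4.
Similarly for Rh via the mother's Rh distribution: P(Rh+) = 1/4.
Independent loci: 3/4 × 1/4 = 3/16.

3/16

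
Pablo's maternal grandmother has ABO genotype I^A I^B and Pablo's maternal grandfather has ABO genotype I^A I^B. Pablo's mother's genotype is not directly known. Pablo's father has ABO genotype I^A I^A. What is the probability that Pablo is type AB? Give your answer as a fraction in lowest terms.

1/2

Pablo's mother's ABO genotype from I^A I^B × I^A I^B: 1/4 I^A I^A, 1/2 I^A I^B, 1/4 I^B I^B.
Crossing each possibility with the father I^A I^A and summing P(type AB): 1/4·0 + 1/2·1/2 + 1/4·1 = 1/2.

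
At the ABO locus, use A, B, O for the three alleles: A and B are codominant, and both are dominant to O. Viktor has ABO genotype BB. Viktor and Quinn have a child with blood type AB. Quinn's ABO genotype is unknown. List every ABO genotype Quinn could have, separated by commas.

For each candidate genotype of Quinn, check whether crossing it with BB can produce every observed child phenotype.
  AA → possible child types {AB} ✓
  AB → possible child types {B, AB} ✓
  AO → possible child types {B, AB} ✓
  BB → possible child types {B} ✗
  BO → possible child types {B} ✗
  OO → possible child types {B} ✗

AA, AB, AO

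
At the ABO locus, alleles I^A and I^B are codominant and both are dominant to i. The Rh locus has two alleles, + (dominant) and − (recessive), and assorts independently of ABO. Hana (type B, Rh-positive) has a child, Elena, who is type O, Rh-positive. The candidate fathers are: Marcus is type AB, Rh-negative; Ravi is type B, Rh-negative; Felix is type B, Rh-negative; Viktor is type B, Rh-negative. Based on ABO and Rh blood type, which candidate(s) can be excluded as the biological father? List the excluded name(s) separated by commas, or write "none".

Marcus

A candidate is excluded only if no genotype consistent with his phenotype could produce a type O, Rh-positive child with a type B, Rh-positive mother.
Marcus (type AB, Rh-): no genotype consistent with that phenotype can produce a type-O Rh+ child with a type-B mother.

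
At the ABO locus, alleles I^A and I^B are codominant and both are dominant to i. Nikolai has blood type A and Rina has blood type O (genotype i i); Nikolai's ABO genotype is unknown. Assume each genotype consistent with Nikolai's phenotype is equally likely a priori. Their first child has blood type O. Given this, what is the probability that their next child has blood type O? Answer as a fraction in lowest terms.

Possible genotypes: Nikolai ∈ {I^A I^A, I^A i}; Rina ∈ {i i}.
Weight each parental genotype pair by prior × P(type-O child):
  I^A i × i i: posterior weight 1; P(next child type O) = 1/2.
Weighted sum = 1/2.

1/2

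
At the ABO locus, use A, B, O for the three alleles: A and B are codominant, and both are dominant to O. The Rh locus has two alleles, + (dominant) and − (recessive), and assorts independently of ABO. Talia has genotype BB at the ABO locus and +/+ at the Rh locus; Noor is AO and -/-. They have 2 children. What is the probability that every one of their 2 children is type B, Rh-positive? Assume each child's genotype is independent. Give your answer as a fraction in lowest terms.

1/4

ABO cross BB × AO → 1/2 B, 1/2 AB.
Rh cross +/+ × -/- → 1 Rh+; so P(type B, Rh-positive) = 1/2 × 1 = 1/2 per child.
All 2 independent: (1/2)^2 = 1/4.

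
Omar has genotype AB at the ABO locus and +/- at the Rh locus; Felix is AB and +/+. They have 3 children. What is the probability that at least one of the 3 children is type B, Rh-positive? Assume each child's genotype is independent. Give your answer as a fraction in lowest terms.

ABO cross AB × AB → 1/4 A, 1/4 B, 1/2 AB.
Rh cross +/- × +/+ → 1 Rh+; so P(type B, Rh-positive) = 1/4 × 1 = 1/4 per child.
P(none) = (3/4)^3 = 27/64; P(at least one) = 1 − 27/64 = 37/64.

37/64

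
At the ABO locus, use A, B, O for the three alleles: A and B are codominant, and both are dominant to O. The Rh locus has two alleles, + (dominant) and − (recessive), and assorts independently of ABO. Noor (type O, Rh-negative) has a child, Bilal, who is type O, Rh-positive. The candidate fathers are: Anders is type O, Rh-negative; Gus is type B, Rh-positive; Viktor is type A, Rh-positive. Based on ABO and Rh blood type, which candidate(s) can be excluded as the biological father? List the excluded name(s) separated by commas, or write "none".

A candidate is excluded only if no genotype consistent with his phenotype could produce a type O, Rh-positive child with a type O, Rh-negative mother.
Anders (type O, Rh-): no genotype consistent with that phenotype can produce a type-O Rh+ child with a type-O mother.

Anders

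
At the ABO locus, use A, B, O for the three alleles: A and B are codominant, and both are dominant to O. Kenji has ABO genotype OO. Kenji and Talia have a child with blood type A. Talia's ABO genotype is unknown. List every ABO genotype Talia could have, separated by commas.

For each candidate genotype of Talia, check whether crossing it with OO can produce every observed child phenotype.
  AA → possible child types {A} ✓
  AB → possible child types {A, B} ✓
  AO → possible child types {O, A} ✓
  BB → possible child types {B} ✗
  BO → possible child types {O, B} ✗
  OO → possible child types {O} ✗

AA, AB, AO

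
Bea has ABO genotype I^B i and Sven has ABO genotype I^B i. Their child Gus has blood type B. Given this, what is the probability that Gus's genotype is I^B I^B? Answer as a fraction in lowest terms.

1/3

Cross I^B i × I^B i → 1/4 I^B I^B, 1/2 I^B i, 1/4 i i.
Type-B genotypes among offspring: I^B I^B (1/4), I^B i (1/2); total 3/4.
P(I^B I^B | type B) = (1/4) / (3/4) = 1/3.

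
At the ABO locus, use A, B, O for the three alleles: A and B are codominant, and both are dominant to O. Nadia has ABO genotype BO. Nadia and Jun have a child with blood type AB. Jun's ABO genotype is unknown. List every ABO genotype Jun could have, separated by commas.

For each candidate genotype of Jun, check whether crossing it with BO can produce every observed child phenotype.
  AA → possible child types {A, AB} ✓
  AB → possible child types {A, B, AB} ✓
  AO → possible child types {O, A, B, AB} ✓
  BB → possible child types {B} ✗
  BO → possible child types {O, B} ✗
  OO → possible child types {O, B} ✗

AA, AB, AO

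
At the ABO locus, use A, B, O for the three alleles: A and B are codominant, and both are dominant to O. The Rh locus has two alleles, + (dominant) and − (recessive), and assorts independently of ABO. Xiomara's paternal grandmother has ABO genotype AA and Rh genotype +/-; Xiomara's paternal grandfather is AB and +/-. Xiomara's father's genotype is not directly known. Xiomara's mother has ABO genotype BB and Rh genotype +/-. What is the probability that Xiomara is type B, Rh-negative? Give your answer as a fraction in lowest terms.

Xiomara's father's ABO genotype from AA × AB: 1/2 AA, 1/2 AB.
Crossing each possibility with the mother BB and summing P(type B): 1/2·0 + 1/2·1/2 = 1/4.
Similarly for Rh via the father's Rh distribution: P(Rh-) = 1/4.
Independent loci: 1/4 × 1/4 = 1/16.

1/16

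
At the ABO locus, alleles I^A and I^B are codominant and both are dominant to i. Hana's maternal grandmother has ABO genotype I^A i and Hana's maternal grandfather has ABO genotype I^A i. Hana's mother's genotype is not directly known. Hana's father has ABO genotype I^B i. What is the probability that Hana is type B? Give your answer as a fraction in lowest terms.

Hana's mother's ABO genotype from I^A i × I^A i: 1/4 I^A I^A, 1/2 I^A i, 1/4 i i.
Crossing each possibility with the father I^B i and summing P(type B): 1/4·0 + 1/2·1/4 + 1/4·1/2 = 1/4.

1/4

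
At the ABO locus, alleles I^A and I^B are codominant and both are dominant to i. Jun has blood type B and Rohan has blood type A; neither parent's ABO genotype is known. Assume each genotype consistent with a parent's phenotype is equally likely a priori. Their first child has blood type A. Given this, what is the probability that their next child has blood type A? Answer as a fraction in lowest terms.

Possible genotypes: Jun ∈ {I^B I^B, I^B i}; Rohan ∈ {I^A I^A, I^A i}.
Weight each parental genotype pair by prior × P(type-A child):
  I^B i × I^A I^A: posterior weight 2/3; P(next child type A) = 1/2.
  I^B i × I^A i: posterior weight 1/3; P(next child type A) = 1/4.
Weighted sum = 5/12.

5/12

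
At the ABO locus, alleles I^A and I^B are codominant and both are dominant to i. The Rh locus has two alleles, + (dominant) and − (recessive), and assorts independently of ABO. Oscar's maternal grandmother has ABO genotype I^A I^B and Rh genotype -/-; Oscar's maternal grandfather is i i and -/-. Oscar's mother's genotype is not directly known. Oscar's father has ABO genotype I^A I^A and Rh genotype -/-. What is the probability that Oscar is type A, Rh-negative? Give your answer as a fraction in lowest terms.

3/4

Oscar's mother's ABO genotype from I^A I^B × i i: 1/2 I^A i, 1/2 I^B i.
Crossing each possibility with the father I^A I^A and summing P(type A): 1/2·1 + 1/2·1/2 = 3/4.
Similarly for Rh via the mother's Rh distribution: P(Rh-) = 1.
Independent loci: 3/4 × 1 = 3/4.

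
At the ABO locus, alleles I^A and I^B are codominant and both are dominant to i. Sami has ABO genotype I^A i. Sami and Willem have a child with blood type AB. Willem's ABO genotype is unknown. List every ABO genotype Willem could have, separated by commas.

I^A I^B, I^B I^B, I^B i

For each candidate genotype of Willem, check whether crossing it with I^A i can produce every observed child phenotype.
  I^A I^A → possible child types {A} ✗
  I^A I^B → possible child types {A, B, AB} ✓
  I^A i → possible child types {O, A} ✗
  I^B I^B → possible child types {B, AB} ✓
  I^B i → possible child types {O, A, B, AB} ✓
  i i → possible child types {O, A} ✗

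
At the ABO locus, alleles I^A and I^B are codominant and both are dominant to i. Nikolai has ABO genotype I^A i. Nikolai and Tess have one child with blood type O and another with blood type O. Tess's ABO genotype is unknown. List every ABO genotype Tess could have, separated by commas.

I^A i, I^B i, i i

For each candidate genotype of Tess, check whether crossing it with I^A i can produce every observed child phenotype.
  I^A I^A → possible child types {A} ✗
  I^A I^B → possible child types {A, B, AB} ✗
  I^A i → possible child types {O, A} ✓
  I^B I^B → possible child types {B, AB} ✗
  I^B i → possible child types {O, A, B, AB} ✓
  i i → possible child types {O, A} ✓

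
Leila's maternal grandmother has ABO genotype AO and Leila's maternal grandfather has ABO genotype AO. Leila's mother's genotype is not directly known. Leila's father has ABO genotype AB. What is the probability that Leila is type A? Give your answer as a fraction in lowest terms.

Leila's mother's ABO genotype from AO × AO: 1/4 AA, 1/2 AO, 1/4 OO.
Crossing each possibility with the father AB and summing P(type A): 1/4·1/2 + 1/2·1/2 + 1/4·1/2 = 1/2.

1/2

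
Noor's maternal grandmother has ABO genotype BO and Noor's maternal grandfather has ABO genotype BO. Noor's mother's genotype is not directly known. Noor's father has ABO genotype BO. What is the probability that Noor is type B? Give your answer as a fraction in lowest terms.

3/4

Noor's mother's ABO genotype from BO × BO: 1/4 BB, 1/2 BO, 1/4 OO.
Crossing each possibility with the father BO and summing P(type B): 1/4·1 + 1/2·3/4 + 1/4·1/2 = 3/4.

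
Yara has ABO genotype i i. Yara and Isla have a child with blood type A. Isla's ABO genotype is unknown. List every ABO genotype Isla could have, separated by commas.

For each candidate genotype of Isla, check whether crossing it with i i can produce every observed child phenotype.
  I^A I^A → possible child types {A} ✓
  I^A I^B → possible child types {A, B} ✓
  I^A i → possible child types {O, A} ✓
  I^B I^B → possible child types {B} ✗
  I^B i → possible child types {O, B} ✗
  i i → possible child types {O} ✗

I^A I^A, I^A I^B, I^A i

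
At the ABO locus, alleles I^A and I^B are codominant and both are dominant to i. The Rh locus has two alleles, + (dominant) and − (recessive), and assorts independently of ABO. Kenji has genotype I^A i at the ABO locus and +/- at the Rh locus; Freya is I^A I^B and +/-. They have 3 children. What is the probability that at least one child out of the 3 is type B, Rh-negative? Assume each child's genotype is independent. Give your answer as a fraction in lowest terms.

ABO cross I^A i × I^A I^B → 1/2 A, 1/4 B, 1/4 AB.
Rh cross +/- × +/- → 3/4 Rh+, 1/4 Rh-; so P(type B, Rh-negative) = 1/4 × 1/4 = 1/16 per child.
P(none) = (15/16)^3 = 3375/4096; P(at least one) = 1 − 3375/4096 = 721/4096.

721/4096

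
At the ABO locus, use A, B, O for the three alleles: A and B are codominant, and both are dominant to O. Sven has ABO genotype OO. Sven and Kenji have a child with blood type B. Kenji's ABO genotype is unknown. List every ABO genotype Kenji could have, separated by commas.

For each candidate genotype of Kenji, check whether crossing it with OO can produce every observed child phenotype.
  AA → possible child types {A} ✗
  AB → possible child types {A, B} ✓
  AO → possible child types {O, A} ✗
  BB → possible child types {B} ✓
  BO → possible child types {O, B} ✓
  OO → possible child types {O} ✗

AB, BB, BO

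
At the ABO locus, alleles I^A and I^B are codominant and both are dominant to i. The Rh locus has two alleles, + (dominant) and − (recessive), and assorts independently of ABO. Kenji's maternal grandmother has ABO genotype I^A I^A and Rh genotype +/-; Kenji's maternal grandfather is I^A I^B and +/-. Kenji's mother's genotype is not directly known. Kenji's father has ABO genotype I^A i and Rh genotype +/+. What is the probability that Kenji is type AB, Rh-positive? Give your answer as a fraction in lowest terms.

1/8

Kenji's mother's ABO genotype from I^A I^A × I^A I^B: 1/2 I^A I^A, 1/2 I^A I^B.
Crossing each possibility with the father I^A i and summing P(type AB): 1/2·0 + 1/2·1/4 = 1/8.
Similarly for Rh via the mother's Rh distribution: P(Rh+) = 1.
Independent loci: 1/8 × 1 = 1/8.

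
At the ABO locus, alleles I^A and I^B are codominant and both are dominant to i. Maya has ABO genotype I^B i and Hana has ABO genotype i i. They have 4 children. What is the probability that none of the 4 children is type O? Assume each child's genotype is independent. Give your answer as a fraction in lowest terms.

ABO cross I^B i × i i → 1/2 O, 1/2 B.
So P(type O) = 1/2 per child.
P(not type O) = 1/2 for one child; (1/2)^4 = 1/16.

1/16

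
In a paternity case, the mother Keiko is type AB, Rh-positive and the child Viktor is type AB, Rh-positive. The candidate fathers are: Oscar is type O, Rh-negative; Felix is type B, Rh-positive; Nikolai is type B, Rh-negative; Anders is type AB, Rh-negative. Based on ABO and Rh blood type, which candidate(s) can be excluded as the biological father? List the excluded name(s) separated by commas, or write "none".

Oscar

A candidate is excluded only if no genotype consistent with his phenotype could produce a type AB, Rh-positive child with a type AB, Rh-positive mother.
Oscar (type O, Rh-): no genotype consistent with that phenotype can produce a type-AB Rh+ child with a type-AB mother.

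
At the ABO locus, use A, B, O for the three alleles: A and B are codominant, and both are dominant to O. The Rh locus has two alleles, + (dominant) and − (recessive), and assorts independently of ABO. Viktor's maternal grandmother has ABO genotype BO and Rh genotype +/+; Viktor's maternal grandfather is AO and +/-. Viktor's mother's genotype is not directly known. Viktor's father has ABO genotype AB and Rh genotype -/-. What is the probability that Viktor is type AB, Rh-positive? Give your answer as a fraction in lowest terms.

Viktor's mother's ABO genotype from BO × AO: 1/4 AB, 1/4 AO, 1/4 BO, 1/4 OO.
Crossing each possibility with the father AB and summing P(type AB): 1/4·1/2 + 1/4·1/4 + 1/4·1/4 + 1/4·0 = 1/4.
Similarly for Rh via the mother's Rh distribution: P(Rh+) = 3/4.
Independent loci: 1/4 × 3/4 = 3/16.

3/16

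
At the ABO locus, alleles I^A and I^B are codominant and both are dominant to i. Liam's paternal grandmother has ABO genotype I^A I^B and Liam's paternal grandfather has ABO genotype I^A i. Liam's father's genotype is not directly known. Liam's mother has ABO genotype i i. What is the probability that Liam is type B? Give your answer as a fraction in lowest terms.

1/4

Liam's father's ABO genotype from I^A I^B × I^A i: 1/4 I^A I^A, 1/4 I^A I^B, 1/4 I^A i, 1/4 I^B i.
Crossing each possibility with the mother i i and summing P(type B): 1/4·0 + 1/4·1/2 + 1/4·0 + 1/4·1/2 = 1/4.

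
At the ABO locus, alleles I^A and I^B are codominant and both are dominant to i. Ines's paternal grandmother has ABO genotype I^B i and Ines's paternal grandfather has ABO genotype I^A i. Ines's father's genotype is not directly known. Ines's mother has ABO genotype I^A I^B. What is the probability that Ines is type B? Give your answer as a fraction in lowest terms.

Ines's father's ABO genotype from I^B i × I^A i: 1/4 I^A I^B, 1/4 I^A i, 1/4 I^B i, 1/4 i i.
Crossing each possibility with the mother I^A I^B and summing P(type B): 1/4·1/4 + 1/4·1/4 + 1/4·1/2 + 1/4·1/2 = 3/8.

3/8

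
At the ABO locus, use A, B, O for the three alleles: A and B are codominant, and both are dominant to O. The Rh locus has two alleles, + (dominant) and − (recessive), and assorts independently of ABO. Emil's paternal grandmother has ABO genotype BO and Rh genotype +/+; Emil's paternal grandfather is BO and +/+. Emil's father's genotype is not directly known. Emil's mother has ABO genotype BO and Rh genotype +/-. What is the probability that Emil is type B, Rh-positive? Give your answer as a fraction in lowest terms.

Emil's father's ABO genotype from BO × BO: 1/4 BB, 1/2 BO, 1/4 OO.
Crossing each possibility with the mother BO and summing P(type B): 1/4·1 + 1/2·3/4 + 1/4·1/2 = 3/4.
Similarly for Rh via the father's Rh distribution: P(Rh+) = 1.
Independent loci: 3/4 × 1 = 3/4.

3/4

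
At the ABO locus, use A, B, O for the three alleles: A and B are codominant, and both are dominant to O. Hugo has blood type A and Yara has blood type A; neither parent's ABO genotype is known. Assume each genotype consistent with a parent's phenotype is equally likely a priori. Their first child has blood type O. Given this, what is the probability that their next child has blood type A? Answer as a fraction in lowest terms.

3/4

Possible genotypes: Hugo ∈ {AA, AO}; Yara ∈ {AA, AO}.
Weight each parental genotype pair by prior × P(type-O child):
  AO × AO: posterior weight 1; P(next child type A) = 3/4.
Weighted sum = 3/4.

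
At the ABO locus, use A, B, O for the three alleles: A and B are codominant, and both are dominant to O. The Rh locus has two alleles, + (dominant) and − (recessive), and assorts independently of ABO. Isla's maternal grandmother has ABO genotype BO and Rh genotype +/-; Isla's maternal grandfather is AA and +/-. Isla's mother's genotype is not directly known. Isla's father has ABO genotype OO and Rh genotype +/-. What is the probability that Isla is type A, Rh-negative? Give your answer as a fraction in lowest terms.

1/8

Isla's mother's ABO genotype from BO × AA: 1/2 AB, 1/2 AO.
Crossing each possibility with the father OO and summing P(type A): 1/2·1/2 + 1/2·1/2 = 1/2.
Similarly for Rh via the mother's Rh distribution: P(Rh-) = 1/4.
Independent loci: 1/2 × 1/4 = 1/8.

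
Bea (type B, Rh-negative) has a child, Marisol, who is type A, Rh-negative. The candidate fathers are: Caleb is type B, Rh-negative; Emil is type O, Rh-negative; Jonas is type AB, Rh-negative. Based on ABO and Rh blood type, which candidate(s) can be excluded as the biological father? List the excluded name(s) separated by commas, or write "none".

A candidate is excluded only if no genotype consistent with his phenotype could produce a type A, Rh-negative child with a type B, Rh-negative mother.
Caleb (type B, Rh-): no genotype consistent with that phenotype can produce a type-A Rh- child with a type-B mother.
Emil (type O, Rh-): no genotype consistent with that phenotype can produce a type-A Rh- child with a type-B mother.

Caleb, Emil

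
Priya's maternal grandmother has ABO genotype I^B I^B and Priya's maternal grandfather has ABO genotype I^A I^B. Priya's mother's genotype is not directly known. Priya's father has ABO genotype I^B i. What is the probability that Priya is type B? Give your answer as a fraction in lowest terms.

Priya's mother's ABO genotype from I^B I^B × I^A I^B: 1/2 I^A I^B, 1/2 I^B I^B.
Crossing each possibility with the father I^B i and summing P(type B): 1/2·1/2 + 1/2·1 = 3/4.

3/4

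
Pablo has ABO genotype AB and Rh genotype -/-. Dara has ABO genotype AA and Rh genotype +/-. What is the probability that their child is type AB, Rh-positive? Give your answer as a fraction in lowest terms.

1/4

ABO cross AB × AA → offspring phenotypes: 1/2 A, 1/2 AB.
Rh cross -/- × +/- → 1/2 Rh+, 1/2 Rh-.
Independent loci: P(type AB, Rh-positive) = 1/2 × 1/2 = 1/4.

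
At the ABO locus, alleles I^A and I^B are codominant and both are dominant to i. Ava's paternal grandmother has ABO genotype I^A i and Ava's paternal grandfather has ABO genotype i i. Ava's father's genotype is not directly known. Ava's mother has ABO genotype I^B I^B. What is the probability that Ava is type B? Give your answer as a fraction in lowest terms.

Ava's father's ABO genotype from I^A i × i i: 1/2 I^A i, 1/2 i i.
Crossing each possibility with the mother I^B I^B and summing P(type B): 1/2·1/2 + 1/2·1 = 3/4.

3/4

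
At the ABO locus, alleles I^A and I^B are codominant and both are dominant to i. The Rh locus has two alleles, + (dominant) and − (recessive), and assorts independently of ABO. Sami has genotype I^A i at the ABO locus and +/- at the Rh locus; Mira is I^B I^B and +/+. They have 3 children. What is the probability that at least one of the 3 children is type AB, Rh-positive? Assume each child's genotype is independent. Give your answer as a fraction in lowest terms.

ABO cross I^A i × I^B I^B → 1/2 B, 1/2 AB.
Rh cross +/- × +/+ → 1 Rh+; so P(type AB, Rh-positive) = 1/2 × 1 = 1/2 per child.
P(none) = (1/2)^3 = 1/8; P(at least one) = 1 − 1/8 = 7/8.

7/8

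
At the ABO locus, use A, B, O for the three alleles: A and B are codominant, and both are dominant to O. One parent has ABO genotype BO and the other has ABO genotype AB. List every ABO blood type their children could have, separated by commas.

A, B, AB

Gametes from BO × AB give offspring ABO genotypes AB, AO, BB, BO, i.e. phenotypes A, B, AB.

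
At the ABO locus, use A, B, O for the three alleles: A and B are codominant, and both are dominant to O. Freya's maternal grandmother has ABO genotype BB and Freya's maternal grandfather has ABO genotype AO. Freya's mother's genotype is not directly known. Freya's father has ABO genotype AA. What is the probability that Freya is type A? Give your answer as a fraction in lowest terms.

Freya's mother's ABO genotype from BB × AO: 1/2 AB, 1/2 BO.
Crossing each possibility with the father AA and summing P(type A): 1/2·1/2 + 1/2·1/2 = 1/2.

1/2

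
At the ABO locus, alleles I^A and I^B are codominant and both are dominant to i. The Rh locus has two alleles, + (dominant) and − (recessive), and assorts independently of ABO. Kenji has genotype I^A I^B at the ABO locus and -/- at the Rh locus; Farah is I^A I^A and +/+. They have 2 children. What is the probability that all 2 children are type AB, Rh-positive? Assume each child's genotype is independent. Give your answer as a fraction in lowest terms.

1/4

ABO cross I^A I^B × I^A I^A → 1/2 A, 1/2 AB.
Rh cross -/- × +/+ → 1 Rh+; so P(type AB, Rh-positive) = 1/2 × 1 = 1/2 per child.
All 2 independent: (1/2)^2 = 1/4.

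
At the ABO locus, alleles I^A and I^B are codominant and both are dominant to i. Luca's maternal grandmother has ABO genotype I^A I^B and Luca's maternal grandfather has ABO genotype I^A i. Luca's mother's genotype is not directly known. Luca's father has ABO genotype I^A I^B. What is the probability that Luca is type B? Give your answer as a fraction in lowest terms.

Luca's mother's ABO genotype from I^A I^B × I^A i: 1/4 I^A I^A, 1/4 I^A I^B, 1/4 I^A i, 1/4 I^B i.
Crossing each possibility with the father I^A I^B and summing P(type B): 1/4·0 + 1/4·1/4 + 1/4·1/4 + 1/4·1/2 = 1/4.

1/4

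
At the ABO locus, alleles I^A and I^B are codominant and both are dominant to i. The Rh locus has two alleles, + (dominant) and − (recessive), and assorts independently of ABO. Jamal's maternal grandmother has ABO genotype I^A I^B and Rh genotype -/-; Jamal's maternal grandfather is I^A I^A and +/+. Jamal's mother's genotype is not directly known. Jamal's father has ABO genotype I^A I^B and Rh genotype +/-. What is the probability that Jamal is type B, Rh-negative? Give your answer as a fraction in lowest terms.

Jamal's mother's ABO genotype from I^A I^B × I^A I^A: 1/2 I^A I^A, 1/2 I^A I^B.
Crossing each possibility with the father I^A I^B and summing P(type B): 1/2·0 + 1/2·1/4 = 1/8.
Similarly for Rh via the mother's Rh distribution: P(Rh-) = 1/4.
Independent loci: 1/8 × 1/4 = 1/32.

1/32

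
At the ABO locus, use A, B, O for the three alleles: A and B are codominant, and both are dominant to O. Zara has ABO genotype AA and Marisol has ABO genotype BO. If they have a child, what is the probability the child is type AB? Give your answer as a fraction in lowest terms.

1/2

ABO cross AA × BO → offspring phenotypes: 1/2 A, 1/2 AB.
So P(type AB) = 1/2.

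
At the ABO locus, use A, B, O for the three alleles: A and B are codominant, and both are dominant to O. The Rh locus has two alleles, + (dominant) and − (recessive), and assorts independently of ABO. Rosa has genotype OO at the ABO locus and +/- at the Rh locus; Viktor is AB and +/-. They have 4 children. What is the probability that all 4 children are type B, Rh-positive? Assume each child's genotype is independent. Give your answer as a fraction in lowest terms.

81/4096

ABO cross OO × AB → 1/2 A, 1/2 B.
Rh cross +/- × +/- → 3/4 Rh+, 1/4 Rh-; so P(type B, Rh-positive) = 1/2 × 3/4 = 3/8 per child.
All 4 independent: (3/8)^4 = 81/4096.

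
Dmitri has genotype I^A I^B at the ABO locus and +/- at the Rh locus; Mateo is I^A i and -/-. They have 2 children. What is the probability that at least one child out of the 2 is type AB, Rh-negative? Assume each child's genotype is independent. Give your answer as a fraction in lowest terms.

15/64

ABO cross I^A I^B × I^A i → 1/2 A, 1/4 B, 1/4 AB.
Rh cross +/- × -/- → 1/2 Rh+, 1/2 Rh-; so P(type AB, Rh-negative) = 1/4 × 1/2 = 1/8 per child.
P(none) = (7/8)^2 = 49/64; P(at least one) = 1 − 49/64 = 15/64.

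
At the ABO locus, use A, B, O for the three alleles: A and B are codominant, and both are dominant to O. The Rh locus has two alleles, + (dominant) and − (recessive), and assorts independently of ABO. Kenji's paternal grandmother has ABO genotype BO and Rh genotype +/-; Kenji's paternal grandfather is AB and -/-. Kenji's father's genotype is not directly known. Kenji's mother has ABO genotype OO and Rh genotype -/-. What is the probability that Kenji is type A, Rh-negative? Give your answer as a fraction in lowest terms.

3/16

Kenji's father's ABO genotype from BO × AB: 1/4 AB, 1/4 AO, 1/4 BB, 1/4 BO.
Crossing each possibility with the mother OO and summing P(type A): 1/4·1/2 + 1/4·1/2 + 1/4·0 + 1/4·0 = 1/4.
Similarly for Rh via the father's Rh distribution: P(Rh-) = 3/4.
Independent loci: 1/4 × 3/4 = 3/16.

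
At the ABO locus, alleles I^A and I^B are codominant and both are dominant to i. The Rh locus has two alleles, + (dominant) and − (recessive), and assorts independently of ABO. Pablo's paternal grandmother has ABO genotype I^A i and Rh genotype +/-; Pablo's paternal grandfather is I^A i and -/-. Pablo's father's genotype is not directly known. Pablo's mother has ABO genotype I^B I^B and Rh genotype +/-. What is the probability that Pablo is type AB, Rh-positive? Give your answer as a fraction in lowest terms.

Pablo's father's ABO genotype from I^A i × I^A i: 1/4 I^A I^A, 1/2 I^A i, 1/4 i i.
Crossing each possibility with the mother I^B I^B and summing P(type AB): 1/4·1 + 1/2·1/2 + 1/4·0 = 1/2.
Similarly for Rh via the father's Rh distribution: P(Rh+) = 5/8.
Independent loci: 1/2 × 5/8 = 5/16.

5/16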